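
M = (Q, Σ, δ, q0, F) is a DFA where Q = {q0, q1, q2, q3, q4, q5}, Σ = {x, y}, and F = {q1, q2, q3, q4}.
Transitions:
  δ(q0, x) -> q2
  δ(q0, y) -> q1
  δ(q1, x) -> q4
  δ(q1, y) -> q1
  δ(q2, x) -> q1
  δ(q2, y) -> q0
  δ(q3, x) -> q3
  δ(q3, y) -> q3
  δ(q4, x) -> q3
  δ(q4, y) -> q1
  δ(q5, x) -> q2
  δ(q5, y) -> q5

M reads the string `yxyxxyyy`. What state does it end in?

q3

q0 --y--> q1
q1 --x--> q4
q4 --y--> q1
q1 --x--> q4
q4 --x--> q3
q3 --y--> q3
q3 --y--> q3
q3 --y--> q3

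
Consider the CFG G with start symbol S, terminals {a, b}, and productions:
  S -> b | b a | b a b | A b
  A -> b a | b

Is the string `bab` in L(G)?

yes

S ⇒ Ab ⇒ bab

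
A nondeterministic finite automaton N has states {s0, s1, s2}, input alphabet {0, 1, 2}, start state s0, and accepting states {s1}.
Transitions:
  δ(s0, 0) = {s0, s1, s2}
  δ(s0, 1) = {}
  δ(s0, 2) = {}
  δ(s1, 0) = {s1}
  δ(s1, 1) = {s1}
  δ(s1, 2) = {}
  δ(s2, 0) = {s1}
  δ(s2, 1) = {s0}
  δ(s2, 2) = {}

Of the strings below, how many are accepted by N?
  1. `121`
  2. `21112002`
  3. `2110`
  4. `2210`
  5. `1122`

0

`121`: rejected
`21112002`: rejected
`2110`: rejected
`2210`: rejected
`1122`: rejected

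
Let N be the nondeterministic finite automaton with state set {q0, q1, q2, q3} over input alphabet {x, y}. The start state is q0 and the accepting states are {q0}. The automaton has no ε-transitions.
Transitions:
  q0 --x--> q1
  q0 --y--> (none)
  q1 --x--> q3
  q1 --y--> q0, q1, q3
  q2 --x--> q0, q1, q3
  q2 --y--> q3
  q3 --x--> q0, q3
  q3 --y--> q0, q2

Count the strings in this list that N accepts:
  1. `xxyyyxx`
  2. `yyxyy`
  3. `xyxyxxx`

2

`xxyyyxx`: accepted
`yyxyy`: rejected
`xyxyxxx`: accepted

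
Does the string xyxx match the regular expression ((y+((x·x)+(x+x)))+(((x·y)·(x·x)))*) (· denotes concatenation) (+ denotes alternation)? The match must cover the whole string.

The right alternative (((x·y)·(x·x)))* matches xyxx.

yes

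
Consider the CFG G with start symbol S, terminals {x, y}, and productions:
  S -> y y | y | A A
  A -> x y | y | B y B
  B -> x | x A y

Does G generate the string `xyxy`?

S ⇒ AA ⇒ xyA ⇒ xyxy

yes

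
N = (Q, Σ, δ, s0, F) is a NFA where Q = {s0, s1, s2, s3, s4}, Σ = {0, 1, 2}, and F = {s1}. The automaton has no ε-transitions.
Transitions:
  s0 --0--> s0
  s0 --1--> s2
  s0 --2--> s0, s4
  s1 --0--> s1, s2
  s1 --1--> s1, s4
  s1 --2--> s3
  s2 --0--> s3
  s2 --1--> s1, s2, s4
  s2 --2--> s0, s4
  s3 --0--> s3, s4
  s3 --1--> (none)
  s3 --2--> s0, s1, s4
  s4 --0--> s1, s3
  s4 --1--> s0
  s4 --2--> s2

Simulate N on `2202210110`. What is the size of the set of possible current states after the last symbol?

4

Start: {s0}
read 2: {s0, s4}
read 2: {s0, s2, s4}
read 0: {s0, s1, s3}
read 2: {s0, s1, s3, s4}
read 2: {s0, s1, s2, s3, s4}
read 1: {s0, s1, s2, s4}
read 0: {s0, s1, s2, s3}
read 1: {s1, s2, s4}
read 1: {s0, s1, s2, s4}
read 0: {s0, s1, s2, s3}
Final reachable set {s0, s1, s2, s3} has 4 states.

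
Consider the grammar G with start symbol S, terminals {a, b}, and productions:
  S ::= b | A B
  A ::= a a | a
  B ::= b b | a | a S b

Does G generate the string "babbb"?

no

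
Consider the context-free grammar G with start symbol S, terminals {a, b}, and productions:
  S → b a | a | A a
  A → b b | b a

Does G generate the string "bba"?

S ⇒ Aa ⇒ bba

yes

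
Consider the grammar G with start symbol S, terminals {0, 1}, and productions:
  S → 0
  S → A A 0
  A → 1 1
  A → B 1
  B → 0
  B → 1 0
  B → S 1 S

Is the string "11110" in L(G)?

S ⇒ AA0 ⇒ 11A0 ⇒ 11110

yes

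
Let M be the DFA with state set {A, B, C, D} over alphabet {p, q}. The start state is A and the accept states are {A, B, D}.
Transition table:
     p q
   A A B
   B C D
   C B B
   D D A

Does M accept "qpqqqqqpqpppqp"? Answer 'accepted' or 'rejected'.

A --q--> B
B --p--> C
C --q--> B
B --q--> D
D --q--> A
A --q--> B
B --q--> D
D --p--> D
D --q--> A
A --p--> A
A --p--> A
A --p--> A
A --q--> B
B --p--> C
End in state C, which is not an accepting state.

rejected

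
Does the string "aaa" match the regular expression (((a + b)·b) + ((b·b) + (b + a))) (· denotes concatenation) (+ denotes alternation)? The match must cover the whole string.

Neither ((a+b)·b) nor ((b·b)+(b+a)) matches aaa.

no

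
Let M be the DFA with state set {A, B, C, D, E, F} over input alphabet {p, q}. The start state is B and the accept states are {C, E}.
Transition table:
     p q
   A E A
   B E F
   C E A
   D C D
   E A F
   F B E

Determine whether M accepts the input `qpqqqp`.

B --q--> F
F --p--> B
B --q--> F
F --q--> E
E --q--> F
F --p--> B
End in state B, which is not an accepting state.

rejected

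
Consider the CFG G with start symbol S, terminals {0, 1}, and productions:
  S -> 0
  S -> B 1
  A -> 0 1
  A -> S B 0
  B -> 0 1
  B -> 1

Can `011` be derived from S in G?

S ⇒ B1 ⇒ 011

yes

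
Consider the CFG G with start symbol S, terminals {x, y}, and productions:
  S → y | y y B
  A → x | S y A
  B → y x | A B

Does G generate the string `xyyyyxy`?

no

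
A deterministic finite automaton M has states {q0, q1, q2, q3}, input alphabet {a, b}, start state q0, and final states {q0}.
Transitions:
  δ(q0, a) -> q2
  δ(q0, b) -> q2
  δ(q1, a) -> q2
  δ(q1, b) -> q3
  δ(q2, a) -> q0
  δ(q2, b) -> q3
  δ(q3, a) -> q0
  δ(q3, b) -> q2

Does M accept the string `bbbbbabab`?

q0 --b--> q2
q2 --b--> q3
q3 --b--> q2
q2 --b--> q3
q3 --b--> q2
q2 --a--> q0
q0 --b--> q2
q2 --a--> q0
q0 --b--> q2
End in state q2, which is not an accepting state.

rejected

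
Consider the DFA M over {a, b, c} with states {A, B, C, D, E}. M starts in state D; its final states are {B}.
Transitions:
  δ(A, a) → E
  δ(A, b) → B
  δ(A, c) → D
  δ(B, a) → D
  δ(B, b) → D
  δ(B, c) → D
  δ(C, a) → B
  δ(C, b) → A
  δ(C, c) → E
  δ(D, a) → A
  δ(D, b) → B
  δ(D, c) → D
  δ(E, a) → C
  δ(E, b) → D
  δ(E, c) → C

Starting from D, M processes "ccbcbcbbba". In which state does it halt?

D --c--> D
D --c--> D
D --b--> B
B --c--> D
D --b--> B
B --c--> D
D --b--> B
B --b--> D
D --b--> B
B --a--> D

D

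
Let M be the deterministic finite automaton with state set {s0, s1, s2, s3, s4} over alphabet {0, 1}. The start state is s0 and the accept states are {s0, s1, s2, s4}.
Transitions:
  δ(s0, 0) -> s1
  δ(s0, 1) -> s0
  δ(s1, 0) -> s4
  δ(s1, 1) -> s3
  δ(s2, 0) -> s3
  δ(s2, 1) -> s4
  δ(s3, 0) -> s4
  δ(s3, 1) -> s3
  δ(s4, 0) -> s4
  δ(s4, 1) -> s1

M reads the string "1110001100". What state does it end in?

s0 --1--> s0
s0 --1--> s0
s0 --1--> s0
s0 --0--> s1
s1 --0--> s4
s4 --0--> s4
s4 --1--> s1
s1 --1--> s3
s3 --0--> s4
s4 --0--> s4

s4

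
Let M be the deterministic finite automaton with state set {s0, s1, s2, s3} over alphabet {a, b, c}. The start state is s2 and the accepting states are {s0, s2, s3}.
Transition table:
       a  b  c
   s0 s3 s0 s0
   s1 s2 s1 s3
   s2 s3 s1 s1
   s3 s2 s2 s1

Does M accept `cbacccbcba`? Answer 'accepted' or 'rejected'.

s2 --c--> s1
s1 --b--> s1
s1 --a--> s2
s2 --c--> s1
s1 --c--> s3
s3 --c--> s1
s1 --b--> s1
s1 --c--> s3
s3 --b--> s2
s2 --a--> s3
End in state s3, which is an accepting state.

accepted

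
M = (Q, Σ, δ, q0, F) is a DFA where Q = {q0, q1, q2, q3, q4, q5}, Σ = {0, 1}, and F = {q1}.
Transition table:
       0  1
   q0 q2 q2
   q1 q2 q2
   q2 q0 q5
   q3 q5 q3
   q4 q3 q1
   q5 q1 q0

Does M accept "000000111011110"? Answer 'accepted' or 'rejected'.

accepted

q0 --0--> q2
q2 --0--> q0
q0 --0--> q2
q2 --0--> q0
q0 --0--> q2
q2 --0--> q0
q0 --1--> q2
q2 --1--> q5
q5 --1--> q0
q0 --0--> q2
q2 --1--> q5
q5 --1--> q0
q0 --1--> q2
q2 --1--> q5
q5 --0--> q1
End in state q1, which is an accepting state.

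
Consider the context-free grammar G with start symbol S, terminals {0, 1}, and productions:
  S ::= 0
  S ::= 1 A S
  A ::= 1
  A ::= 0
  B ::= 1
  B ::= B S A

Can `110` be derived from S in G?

S ⇒ 1AS ⇒ 11S ⇒ 110

yes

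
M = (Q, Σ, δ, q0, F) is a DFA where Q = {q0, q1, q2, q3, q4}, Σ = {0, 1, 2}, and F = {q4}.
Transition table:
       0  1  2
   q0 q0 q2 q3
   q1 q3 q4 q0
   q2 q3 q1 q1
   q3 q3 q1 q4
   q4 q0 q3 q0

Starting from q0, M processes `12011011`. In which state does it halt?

q0 --1--> q2
q2 --2--> q1
q1 --0--> q3
q3 --1--> q1
q1 --1--> q4
q4 --0--> q0
q0 --1--> q2
q2 --1--> q1

q1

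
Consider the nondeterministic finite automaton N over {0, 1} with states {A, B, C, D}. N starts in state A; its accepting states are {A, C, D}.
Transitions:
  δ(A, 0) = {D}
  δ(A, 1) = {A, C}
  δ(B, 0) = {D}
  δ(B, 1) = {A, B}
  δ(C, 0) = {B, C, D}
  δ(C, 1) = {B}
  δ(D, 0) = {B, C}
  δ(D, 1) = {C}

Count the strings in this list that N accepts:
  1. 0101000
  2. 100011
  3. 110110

0101000: accepted
100011: accepted
110110: accepted

3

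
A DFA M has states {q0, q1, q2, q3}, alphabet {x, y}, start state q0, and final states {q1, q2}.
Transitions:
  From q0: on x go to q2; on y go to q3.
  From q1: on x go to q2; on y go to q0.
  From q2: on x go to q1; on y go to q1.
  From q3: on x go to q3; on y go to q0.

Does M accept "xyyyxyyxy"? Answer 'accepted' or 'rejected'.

q0 --x--> q2
q2 --y--> q1
q1 --y--> q0
q0 --y--> q3
q3 --x--> q3
q3 --y--> q0
q0 --y--> q3
q3 --x--> q3
q3 --y--> q0
End in state q0, which is not an accepting state.

rejected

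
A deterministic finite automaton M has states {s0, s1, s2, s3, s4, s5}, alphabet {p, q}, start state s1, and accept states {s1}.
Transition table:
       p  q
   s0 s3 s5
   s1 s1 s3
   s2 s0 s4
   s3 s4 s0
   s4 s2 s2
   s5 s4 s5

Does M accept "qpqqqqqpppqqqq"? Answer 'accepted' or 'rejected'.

rejected

s1 --q--> s3
s3 --p--> s4
s4 --q--> s2
s2 --q--> s4
s4 --q--> s2
s2 --q--> s4
s4 --q--> s2
s2 --p--> s0
s0 --p--> s3
s3 --p--> s4
s4 --q--> s2
s2 --q--> s4
s4 --q--> s2
s2 --q--> s4
End in state s4, which is not an accepting state.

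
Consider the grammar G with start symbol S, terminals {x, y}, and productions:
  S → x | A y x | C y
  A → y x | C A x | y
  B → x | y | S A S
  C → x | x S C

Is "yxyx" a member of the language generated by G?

yes

S ⇒ Ayx ⇒ yxyx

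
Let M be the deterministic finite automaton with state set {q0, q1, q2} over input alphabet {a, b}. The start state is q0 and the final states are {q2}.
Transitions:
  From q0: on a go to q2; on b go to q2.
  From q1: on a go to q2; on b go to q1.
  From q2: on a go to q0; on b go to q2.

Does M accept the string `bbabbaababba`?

rejected

q0 --b--> q2
q2 --b--> q2
q2 --a--> q0
q0 --b--> q2
q2 --b--> q2
q2 --a--> q0
q0 --a--> q2
q2 --b--> q2
q2 --a--> q0
q0 --b--> q2
q2 --b--> q2
q2 --a--> q0
End in state q0, which is not an accepting state.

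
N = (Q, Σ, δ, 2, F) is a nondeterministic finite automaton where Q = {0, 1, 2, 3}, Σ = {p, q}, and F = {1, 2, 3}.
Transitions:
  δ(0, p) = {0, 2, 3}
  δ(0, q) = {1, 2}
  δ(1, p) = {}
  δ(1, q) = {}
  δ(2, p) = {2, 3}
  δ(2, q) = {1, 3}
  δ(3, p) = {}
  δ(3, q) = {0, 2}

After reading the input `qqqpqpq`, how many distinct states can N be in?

4

Start: {2}
read q: {1, 3}
read q: {0, 2}
read q: {1, 2, 3}
read p: {2, 3}
read q: {0, 1, 2, 3}
read p: {0, 2, 3}
read q: {0, 1, 2, 3}
Final reachable set {0, 1, 2, 3} has 4 states.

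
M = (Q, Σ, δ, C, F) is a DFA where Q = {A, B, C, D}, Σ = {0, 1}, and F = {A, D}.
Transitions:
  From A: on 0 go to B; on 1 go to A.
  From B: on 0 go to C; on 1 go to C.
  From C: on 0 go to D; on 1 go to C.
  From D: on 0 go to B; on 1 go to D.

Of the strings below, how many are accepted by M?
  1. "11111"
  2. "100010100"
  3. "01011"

0

"11111": rejected
"100010100": rejected
"01011": rejected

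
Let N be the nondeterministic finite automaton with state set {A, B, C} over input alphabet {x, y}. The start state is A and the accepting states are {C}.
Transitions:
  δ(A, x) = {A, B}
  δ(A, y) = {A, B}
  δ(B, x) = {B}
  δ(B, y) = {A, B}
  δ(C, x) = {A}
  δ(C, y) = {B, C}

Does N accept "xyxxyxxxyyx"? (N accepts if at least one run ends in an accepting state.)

Start: {A}
read x: {A, B}
read y: {A, B}
read x: {A, B}
read x: {A, B}
read y: {A, B}
read x: {A, B}
read x: {A, B}
read x: {A, B}
read y: {A, B}
read y: {A, B}
read x: {A, B}
Reachable ∩ accepting = {} — empty.

rejected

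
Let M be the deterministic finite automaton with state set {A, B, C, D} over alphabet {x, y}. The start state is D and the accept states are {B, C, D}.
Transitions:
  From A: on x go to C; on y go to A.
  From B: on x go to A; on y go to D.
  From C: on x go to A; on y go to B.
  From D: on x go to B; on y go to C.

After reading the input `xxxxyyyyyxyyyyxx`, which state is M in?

C

D --x--> B
B --x--> A
A --x--> C
C --x--> A
A --y--> A
A --y--> A
A --y--> A
A --y--> A
A --y--> A
A --x--> C
C --y--> B
B --y--> D
D --y--> C
C --y--> B
B --x--> A
A --x--> C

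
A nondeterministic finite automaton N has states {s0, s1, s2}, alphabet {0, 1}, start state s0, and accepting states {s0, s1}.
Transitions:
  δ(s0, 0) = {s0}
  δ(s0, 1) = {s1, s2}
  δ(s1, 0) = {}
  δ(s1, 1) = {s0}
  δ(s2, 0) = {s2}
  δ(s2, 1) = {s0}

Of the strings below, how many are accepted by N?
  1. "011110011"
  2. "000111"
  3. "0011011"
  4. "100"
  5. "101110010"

"011110011": accepted
"000111": accepted
"0011011": accepted
"100": rejected
"101110010": rejected

3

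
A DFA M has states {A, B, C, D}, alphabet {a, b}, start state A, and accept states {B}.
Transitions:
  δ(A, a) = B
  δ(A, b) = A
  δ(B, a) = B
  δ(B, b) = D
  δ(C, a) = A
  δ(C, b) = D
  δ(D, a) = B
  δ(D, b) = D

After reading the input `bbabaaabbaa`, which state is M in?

B

A --b--> A
A --b--> A
A --a--> B
B --b--> D
D --a--> B
B --a--> B
B --a--> B
B --b--> D
D --b--> D
D --a--> B
B --a--> B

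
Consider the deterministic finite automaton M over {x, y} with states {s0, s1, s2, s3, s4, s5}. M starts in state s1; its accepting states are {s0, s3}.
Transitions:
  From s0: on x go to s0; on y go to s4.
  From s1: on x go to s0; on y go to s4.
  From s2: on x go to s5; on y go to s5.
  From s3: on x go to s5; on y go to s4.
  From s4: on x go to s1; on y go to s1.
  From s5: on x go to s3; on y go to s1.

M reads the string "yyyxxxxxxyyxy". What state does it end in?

s4

s1 --y--> s4
s4 --y--> s1
s1 --y--> s4
s4 --x--> s1
s1 --x--> s0
s0 --x--> s0
s0 --x--> s0
s0 --x--> s0
s0 --x--> s0
s0 --y--> s4
s4 --y--> s1
s1 --x--> s0
s0 --y--> s4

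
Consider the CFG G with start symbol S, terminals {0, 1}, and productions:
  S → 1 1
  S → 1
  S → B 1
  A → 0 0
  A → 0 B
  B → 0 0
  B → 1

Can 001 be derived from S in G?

S ⇒ B1 ⇒ 001

yes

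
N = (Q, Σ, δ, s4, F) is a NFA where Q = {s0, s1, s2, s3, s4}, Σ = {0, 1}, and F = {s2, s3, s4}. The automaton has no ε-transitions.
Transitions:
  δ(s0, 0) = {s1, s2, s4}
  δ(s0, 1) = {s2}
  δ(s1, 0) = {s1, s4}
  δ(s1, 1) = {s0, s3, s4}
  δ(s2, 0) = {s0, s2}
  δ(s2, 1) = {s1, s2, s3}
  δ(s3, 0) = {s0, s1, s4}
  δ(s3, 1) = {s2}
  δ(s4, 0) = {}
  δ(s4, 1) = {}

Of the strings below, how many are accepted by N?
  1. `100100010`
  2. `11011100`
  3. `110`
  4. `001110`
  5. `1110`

`100100010`: rejected
`11011100`: rejected
`110`: rejected
`001110`: rejected
`1110`: rejected

0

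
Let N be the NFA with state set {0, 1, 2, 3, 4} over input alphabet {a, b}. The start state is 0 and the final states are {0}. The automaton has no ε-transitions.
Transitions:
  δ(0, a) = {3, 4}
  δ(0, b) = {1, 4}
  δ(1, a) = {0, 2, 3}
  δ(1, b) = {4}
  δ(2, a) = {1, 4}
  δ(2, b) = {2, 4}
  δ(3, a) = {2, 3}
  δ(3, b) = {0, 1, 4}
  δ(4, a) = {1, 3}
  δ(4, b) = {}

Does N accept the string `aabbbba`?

rejected

Start: {0}
read a: {3, 4}
read a: {1, 2, 3}
read b: {0, 1, 2, 4}
read b: {1, 2, 4}
read b: {2, 4}
read b: {2, 4}
read a: {1, 3, 4}
Reachable ∩ accepting = {} — empty.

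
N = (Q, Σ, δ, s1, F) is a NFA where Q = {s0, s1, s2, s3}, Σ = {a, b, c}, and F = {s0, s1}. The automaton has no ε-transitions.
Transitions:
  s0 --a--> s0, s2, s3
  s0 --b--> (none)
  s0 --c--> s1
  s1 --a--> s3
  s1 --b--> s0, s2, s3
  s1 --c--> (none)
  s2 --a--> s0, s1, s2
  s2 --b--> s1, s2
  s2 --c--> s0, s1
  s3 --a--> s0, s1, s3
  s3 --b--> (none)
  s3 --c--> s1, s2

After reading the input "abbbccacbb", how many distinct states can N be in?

0

Start: {s1}
read a: {s3}
read b: {}
The reachable set is empty and stays empty for the remaining 8 symbols.
Final reachable set {} has 0 states.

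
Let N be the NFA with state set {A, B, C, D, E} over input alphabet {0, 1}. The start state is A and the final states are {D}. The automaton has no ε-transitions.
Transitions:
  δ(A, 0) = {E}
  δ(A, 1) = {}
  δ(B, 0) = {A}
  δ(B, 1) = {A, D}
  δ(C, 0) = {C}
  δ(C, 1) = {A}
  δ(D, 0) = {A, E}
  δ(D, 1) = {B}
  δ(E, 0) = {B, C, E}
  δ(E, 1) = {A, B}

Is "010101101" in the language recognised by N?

rejected

Start: {A}
read 0: {E}
read 1: {A, B}
read 0: {A, E}
read 1: {A, B}
read 0: {A, E}
read 1: {A, B}
read 1: {A, D}
read 0: {A, E}
read 1: {A, B}
Reachable ∩ accepting = {} — empty.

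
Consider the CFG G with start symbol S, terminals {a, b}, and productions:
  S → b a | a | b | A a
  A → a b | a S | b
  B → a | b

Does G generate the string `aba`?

S ⇒ Aa ⇒ aba

yes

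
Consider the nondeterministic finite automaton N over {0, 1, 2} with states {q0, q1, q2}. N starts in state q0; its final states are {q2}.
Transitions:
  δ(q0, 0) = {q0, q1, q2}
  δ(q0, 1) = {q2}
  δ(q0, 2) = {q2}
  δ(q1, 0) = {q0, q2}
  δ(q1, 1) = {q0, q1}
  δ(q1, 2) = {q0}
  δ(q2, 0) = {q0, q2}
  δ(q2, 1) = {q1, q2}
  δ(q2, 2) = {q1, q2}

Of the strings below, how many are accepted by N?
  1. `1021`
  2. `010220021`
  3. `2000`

`1021`: accepted
`010220021`: accepted
`2000`: accepted

3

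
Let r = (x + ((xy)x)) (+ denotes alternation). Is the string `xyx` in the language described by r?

yes

The right alternative ((xy)x) matches xyx.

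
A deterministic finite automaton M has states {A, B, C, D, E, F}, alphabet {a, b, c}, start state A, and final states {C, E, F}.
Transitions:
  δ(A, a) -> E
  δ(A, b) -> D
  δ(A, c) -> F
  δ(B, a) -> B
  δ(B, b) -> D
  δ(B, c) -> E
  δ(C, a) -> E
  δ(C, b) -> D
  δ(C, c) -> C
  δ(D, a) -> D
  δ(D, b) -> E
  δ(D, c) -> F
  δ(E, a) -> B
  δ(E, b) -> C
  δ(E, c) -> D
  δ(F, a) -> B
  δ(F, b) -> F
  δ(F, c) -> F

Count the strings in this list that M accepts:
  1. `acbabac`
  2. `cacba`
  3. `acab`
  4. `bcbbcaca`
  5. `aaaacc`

`acbabac`: accepted
`cacba`: accepted
`acab`: accepted
`bcbbcaca`: rejected
`aaaacc`: rejected

3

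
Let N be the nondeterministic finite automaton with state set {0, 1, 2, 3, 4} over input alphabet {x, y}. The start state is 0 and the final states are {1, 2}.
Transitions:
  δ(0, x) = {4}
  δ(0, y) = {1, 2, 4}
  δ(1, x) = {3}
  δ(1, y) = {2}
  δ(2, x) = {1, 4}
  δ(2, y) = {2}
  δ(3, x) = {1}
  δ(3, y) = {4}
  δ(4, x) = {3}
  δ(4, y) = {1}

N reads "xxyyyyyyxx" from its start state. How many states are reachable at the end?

1

Start: {0}
read x: {4}
read x: {3}
read y: {4}
read y: {1}
read y: {2}
read y: {2}
read y: {2}
read y: {2}
read x: {1, 4}
read x: {3}
Final reachable set {3} has 1 state.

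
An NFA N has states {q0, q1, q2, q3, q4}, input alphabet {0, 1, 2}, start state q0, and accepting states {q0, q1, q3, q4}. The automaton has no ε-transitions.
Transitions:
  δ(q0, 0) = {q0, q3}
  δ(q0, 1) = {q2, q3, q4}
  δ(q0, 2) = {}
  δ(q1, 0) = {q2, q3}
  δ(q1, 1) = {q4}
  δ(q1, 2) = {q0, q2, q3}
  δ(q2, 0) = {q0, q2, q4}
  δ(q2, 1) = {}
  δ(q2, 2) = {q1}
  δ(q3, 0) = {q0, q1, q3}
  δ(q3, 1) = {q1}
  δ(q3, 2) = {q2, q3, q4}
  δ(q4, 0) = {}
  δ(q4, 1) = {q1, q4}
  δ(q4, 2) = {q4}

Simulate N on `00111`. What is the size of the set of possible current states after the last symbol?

Start: {q0}
read 0: {q0, q3}
read 0: {q0, q1, q3}
read 1: {q1, q2, q3, q4}
read 1: {q1, q4}
read 1: {q1, q4}
Final reachable set {q1, q4} has 2 states.

2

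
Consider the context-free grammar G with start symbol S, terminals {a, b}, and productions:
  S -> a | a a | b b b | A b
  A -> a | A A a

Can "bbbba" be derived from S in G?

no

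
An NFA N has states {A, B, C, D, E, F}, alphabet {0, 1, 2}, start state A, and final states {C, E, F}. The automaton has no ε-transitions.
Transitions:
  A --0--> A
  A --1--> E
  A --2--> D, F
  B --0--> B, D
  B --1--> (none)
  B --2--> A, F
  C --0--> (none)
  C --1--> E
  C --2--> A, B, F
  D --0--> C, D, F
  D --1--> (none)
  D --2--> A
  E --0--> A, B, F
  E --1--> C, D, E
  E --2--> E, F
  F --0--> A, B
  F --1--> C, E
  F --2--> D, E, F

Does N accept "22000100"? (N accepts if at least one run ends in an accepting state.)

rejected

Start: {A}
read 2: {D, F}
read 2: {A, D, E, F}
read 0: {A, B, C, D, F}
read 0: {A, B, C, D, F}
read 0: {A, B, C, D, F}
read 1: {C, E}
read 0: {A, B, F}
read 0: {A, B, D}
Reachable ∩ accepting = {} — empty.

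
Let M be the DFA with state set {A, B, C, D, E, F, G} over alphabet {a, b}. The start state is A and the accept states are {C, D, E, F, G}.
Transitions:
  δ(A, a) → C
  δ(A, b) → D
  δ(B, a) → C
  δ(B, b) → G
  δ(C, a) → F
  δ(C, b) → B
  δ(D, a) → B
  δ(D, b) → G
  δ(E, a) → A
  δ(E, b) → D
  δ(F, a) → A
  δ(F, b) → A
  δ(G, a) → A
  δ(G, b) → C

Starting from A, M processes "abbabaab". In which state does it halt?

B

A --a--> C
C --b--> B
B --b--> G
G --a--> A
A --b--> D
D --a--> B
B --a--> C
C --b--> B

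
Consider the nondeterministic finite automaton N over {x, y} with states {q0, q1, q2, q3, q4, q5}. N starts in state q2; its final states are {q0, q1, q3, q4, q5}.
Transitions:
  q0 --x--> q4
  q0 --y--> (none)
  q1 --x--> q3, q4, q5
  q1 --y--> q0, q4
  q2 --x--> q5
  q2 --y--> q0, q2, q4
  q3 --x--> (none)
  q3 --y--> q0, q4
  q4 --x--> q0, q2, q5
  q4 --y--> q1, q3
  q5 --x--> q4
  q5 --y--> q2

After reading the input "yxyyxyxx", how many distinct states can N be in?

Start: {q2}
read y: {q0, q2, q4}
read x: {q0, q2, q4, q5}
read y: {q0, q1, q2, q3, q4}
read y: {q0, q1, q2, q3, q4}
read x: {q0, q2, q3, q4, q5}
read y: {q0, q1, q2, q3, q4}
read x: {q0, q2, q3, q4, q5}
read x: {q0, q2, q4, q5}
Final reachable set {q0, q2, q4, q5} has 4 states.

4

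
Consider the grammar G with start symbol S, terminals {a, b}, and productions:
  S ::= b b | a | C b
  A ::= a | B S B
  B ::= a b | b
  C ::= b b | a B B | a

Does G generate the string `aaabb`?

no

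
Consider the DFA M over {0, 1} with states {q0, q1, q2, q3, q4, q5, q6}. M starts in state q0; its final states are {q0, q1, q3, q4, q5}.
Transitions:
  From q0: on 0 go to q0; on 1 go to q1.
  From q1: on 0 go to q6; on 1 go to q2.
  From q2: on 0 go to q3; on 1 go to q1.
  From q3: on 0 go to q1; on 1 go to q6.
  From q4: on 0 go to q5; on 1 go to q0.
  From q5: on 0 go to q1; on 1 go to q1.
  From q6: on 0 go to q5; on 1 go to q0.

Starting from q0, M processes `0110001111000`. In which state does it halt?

q1

q0 --0--> q0
q0 --1--> q1
q1 --1--> q2
q2 --0--> q3
q3 --0--> q1
q1 --0--> q6
q6 --1--> q0
q0 --1--> q1
q1 --1--> q2
q2 --1--> q1
q1 --0--> q6
q6 --0--> q5
q5 --0--> q1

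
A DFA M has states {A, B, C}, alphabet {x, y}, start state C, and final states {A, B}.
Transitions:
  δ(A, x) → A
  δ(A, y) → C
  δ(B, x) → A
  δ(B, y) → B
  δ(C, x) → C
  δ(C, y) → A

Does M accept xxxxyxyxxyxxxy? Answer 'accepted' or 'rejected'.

rejected

C --x--> C
C --x--> C
C --x--> C
C --x--> C
C --y--> A
A --x--> A
A --y--> C
C --x--> C
C --x--> C
C --y--> A
A --x--> A
A --x--> A
A --x--> A
A --y--> C
End in state C, which is not an accepting state.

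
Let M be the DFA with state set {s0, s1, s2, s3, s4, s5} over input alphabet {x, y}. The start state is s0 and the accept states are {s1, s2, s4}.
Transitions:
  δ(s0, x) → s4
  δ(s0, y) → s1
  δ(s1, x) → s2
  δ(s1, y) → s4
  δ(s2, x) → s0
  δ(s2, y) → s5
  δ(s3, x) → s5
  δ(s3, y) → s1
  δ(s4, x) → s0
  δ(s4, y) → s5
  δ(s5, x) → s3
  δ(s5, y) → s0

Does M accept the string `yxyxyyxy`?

s0 --y--> s1
s1 --x--> s2
s2 --y--> s5
s5 --x--> s3
s3 --y--> s1
s1 --y--> s4
s4 --x--> s0
s0 --y--> s1
End in state s1, which is an accepting state.

accepted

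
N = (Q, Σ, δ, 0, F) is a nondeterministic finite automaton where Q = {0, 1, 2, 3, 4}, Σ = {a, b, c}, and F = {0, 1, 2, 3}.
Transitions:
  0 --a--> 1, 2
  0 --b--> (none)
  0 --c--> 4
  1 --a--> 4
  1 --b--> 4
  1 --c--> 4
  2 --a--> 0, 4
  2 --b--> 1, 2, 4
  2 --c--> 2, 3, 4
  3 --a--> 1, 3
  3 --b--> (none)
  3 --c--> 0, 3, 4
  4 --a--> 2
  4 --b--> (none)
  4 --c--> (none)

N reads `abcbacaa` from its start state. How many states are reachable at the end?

5

Start: {0}
read a: {1, 2}
read b: {1, 2, 4}
read c: {2, 3, 4}
read b: {1, 2, 4}
read a: {0, 2, 4}
read c: {2, 3, 4}
read a: {0, 1, 2, 3, 4}
read a: {0, 1, 2, 3, 4}
Final reachable set {0, 1, 2, 3, 4} has 5 states.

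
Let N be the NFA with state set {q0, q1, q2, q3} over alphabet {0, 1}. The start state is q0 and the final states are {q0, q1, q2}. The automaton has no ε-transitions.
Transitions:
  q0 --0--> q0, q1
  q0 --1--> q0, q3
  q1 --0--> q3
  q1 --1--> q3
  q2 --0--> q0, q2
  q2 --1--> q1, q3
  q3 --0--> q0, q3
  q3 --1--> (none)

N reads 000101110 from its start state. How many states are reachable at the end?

3

Start: {q0}
read 0: {q0, q1}
read 0: {q0, q1, q3}
read 0: {q0, q1, q3}
read 1: {q0, q3}
read 0: {q0, q1, q3}
read 1: {q0, q3}
read 1: {q0, q3}
read 1: {q0, q3}
read 0: {q0, q1, q3}
Final reachable set {q0, q1, q3} has 3 states.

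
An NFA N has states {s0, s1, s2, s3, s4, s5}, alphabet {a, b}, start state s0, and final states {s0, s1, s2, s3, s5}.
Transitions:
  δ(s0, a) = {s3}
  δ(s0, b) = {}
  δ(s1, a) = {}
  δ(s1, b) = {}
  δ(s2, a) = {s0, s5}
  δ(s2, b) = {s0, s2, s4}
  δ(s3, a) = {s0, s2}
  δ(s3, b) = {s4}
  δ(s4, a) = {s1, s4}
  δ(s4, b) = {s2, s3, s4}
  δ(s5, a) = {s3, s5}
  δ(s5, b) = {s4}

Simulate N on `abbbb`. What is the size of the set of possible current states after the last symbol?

Start: {s0}
read a: {s3}
read b: {s4}
read b: {s2, s3, s4}
read b: {s0, s2, s3, s4}
read b: {s0, s2, s3, s4}
Final reachable set {s0, s2, s3, s4} has 4 states.

4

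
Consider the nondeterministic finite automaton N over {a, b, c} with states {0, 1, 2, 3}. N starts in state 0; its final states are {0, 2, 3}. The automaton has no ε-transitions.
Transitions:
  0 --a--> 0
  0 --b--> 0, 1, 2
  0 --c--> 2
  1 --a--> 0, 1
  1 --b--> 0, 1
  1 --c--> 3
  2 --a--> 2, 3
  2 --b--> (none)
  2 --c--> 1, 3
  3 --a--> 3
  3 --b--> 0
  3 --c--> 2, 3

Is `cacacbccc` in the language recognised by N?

accepted

Start: {0}
read c: {2}
read a: {2, 3}
read c: {1, 2, 3}
read a: {0, 1, 2, 3}
read c: {1, 2, 3}
read b: {0, 1}
read c: {2, 3}
read c: {1, 2, 3}
read c: {1, 2, 3}
Reachable ∩ accepting = {2, 3} — nonempty.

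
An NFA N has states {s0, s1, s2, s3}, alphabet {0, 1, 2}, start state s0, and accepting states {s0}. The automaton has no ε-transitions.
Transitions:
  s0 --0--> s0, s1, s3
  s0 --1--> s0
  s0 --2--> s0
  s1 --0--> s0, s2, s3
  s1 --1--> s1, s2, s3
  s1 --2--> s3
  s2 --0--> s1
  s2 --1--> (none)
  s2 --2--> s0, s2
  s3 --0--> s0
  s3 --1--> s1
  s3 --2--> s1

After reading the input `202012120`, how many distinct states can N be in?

4

Start: {s0}
read 2: {s0}
read 0: {s0, s1, s3}
read 2: {s0, s1, s3}
read 0: {s0, s1, s2, s3}
read 1: {s0, s1, s2, s3}
read 2: {s0, s1, s2, s3}
read 1: {s0, s1, s2, s3}
read 2: {s0, s1, s2, s3}
read 0: {s0, s1, s2, s3}
Final reachable set {s0, s1, s2, s3} has 4 states.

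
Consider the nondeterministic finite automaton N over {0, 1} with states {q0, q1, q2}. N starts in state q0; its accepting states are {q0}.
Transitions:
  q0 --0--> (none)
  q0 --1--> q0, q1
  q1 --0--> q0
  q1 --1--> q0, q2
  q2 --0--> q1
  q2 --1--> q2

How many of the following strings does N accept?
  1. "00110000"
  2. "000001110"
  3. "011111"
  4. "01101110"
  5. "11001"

1

"00110000": rejected
"000001110": rejected
"011111": rejected
"01101110": rejected
"11001": accepted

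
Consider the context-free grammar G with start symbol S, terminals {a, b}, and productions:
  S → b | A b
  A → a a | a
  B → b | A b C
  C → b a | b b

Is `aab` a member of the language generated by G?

S ⇒ Ab ⇒ aab

yes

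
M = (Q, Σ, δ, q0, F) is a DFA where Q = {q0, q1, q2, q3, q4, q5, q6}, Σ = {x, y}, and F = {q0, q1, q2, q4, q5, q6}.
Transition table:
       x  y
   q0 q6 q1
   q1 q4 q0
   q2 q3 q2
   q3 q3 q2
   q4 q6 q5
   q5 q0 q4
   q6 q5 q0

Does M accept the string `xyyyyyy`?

q0 --x--> q6
q6 --y--> q0
q0 --y--> q1
q1 --y--> q0
q0 --y--> q1
q1 --y--> q0
q0 --y--> q1
End in state q1, which is an accepting state.

accepted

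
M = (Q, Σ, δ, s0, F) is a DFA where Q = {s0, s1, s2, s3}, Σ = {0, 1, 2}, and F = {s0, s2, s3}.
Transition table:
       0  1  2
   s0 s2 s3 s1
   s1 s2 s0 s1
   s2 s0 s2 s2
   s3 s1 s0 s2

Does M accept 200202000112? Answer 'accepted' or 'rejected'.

rejected

s0 --2--> s1
s1 --0--> s2
s2 --0--> s0
s0 --2--> s1
s1 --0--> s2
s2 --2--> s2
s2 --0--> s0
s0 --0--> s2
s2 --0--> s0
s0 --1--> s3
s3 --1--> s0
s0 --2--> s1
End in state s1, which is not an accepting state.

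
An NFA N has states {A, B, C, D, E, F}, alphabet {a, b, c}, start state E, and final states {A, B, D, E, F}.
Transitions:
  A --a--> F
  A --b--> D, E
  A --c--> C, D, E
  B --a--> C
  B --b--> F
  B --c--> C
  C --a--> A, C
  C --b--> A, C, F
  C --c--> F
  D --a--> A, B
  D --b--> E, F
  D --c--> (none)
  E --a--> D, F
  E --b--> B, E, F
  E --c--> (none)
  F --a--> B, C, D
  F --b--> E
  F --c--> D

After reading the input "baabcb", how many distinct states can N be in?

Start: {E}
read b: {B, E, F}
read a: {B, C, D, F}
read a: {A, B, C, D}
read b: {A, C, D, E, F}
read c: {C, D, E, F}
read b: {A, B, C, E, F}
Final reachable set {A, B, C, E, F} has 5 states.

5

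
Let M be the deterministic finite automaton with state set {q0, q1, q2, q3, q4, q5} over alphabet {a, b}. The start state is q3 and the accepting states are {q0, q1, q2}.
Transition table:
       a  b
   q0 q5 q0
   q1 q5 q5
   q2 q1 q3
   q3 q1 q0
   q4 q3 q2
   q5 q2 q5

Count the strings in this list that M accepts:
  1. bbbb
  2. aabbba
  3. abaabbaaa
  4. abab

bbbb: accepted
aabbba: accepted
abaabbaaa: rejected
abab: rejected

2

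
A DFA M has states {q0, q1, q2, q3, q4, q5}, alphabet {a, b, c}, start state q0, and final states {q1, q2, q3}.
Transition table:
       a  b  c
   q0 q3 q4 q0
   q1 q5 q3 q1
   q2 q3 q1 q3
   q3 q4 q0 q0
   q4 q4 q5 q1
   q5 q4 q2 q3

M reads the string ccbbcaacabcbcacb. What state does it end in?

q0 --c--> q0
q0 --c--> q0
q0 --b--> q4
q4 --b--> q5
q5 --c--> q3
q3 --a--> q4
q4 --a--> q4
q4 --c--> q1
q1 --a--> q5
q5 --b--> q2
q2 --c--> q3
q3 --b--> q0
q0 --c--> q0
q0 --a--> q3
q3 --c--> q0
q0 --b--> q4

q4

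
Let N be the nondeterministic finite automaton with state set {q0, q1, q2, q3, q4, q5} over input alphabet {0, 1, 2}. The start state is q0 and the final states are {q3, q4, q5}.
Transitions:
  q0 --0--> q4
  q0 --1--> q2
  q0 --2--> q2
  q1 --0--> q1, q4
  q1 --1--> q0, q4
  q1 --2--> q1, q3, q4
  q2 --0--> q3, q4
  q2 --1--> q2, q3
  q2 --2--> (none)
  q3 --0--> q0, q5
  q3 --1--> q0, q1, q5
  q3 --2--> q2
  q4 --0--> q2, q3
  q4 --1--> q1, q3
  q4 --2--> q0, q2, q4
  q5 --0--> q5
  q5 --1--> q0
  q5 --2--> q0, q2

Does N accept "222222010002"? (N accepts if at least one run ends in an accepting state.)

rejected

Start: {q0}
read 2: {q2}
read 2: {}
The reachable set is empty and stays empty for the remaining 10 symbols.
Reachable ∩ accepting = {} — empty.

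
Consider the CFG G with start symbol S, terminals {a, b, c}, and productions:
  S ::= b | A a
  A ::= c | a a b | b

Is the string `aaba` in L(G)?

S ⇒ Aa ⇒ aaba

yes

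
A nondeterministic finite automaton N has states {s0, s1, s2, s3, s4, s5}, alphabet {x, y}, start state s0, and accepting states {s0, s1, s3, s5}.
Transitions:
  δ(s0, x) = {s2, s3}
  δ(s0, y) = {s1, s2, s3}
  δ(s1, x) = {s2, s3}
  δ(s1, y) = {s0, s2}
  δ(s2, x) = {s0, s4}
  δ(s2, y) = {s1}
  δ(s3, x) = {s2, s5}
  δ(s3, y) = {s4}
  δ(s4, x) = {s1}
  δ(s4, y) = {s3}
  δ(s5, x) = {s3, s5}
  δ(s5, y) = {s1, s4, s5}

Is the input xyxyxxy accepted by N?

accepted

Start: {s0}
read x: {s2, s3}
read y: {s1, s4}
read x: {s1, s2, s3}
read y: {s0, s1, s2, s4}
read x: {s0, s1, s2, s3, s4}
read x: {s0, s1, s2, s3, s4, s5}
read y: {s0, s1, s2, s3, s4, s5}
Reachable ∩ accepting = {s0, s1, s3, s5} — nonempty.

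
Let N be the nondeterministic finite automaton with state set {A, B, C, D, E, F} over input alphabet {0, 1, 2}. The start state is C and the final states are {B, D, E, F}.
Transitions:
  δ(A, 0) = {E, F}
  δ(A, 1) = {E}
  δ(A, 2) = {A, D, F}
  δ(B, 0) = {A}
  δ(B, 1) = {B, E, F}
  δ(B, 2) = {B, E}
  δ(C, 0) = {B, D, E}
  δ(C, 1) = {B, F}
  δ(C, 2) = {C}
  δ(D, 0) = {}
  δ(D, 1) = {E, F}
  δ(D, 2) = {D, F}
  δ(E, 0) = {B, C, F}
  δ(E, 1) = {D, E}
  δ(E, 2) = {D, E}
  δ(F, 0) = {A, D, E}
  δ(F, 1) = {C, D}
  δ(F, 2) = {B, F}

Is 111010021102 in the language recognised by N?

accepted

Start: {C}
read 1: {B, F}
read 1: {B, C, D, E, F}
read 1: {B, C, D, E, F}
read 0: {A, B, C, D, E, F}
read 1: {B, C, D, E, F}
read 0: {A, B, C, D, E, F}
read 0: {A, B, C, D, E, F}
read 2: {A, B, C, D, E, F}
read 1: {B, C, D, E, F}
read 1: {B, C, D, E, F}
read 0: {A, B, C, D, E, F}
read 2: {A, B, C, D, E, F}
Reachable ∩ accepting = {B, D, E, F} — nonempty.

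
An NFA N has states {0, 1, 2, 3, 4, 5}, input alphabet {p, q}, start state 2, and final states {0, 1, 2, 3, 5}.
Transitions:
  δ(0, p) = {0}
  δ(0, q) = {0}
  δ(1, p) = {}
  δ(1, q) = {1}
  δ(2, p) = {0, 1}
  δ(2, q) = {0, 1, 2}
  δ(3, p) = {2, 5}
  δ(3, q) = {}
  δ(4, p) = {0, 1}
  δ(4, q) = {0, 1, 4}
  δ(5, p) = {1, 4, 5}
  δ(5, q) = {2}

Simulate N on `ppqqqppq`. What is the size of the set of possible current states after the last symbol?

1

Start: {2}
read p: {0, 1}
read p: {0}
read q: {0}
read q: {0}
read q: {0}
read p: {0}
read p: {0}
read q: {0}
Final reachable set {0} has 1 state.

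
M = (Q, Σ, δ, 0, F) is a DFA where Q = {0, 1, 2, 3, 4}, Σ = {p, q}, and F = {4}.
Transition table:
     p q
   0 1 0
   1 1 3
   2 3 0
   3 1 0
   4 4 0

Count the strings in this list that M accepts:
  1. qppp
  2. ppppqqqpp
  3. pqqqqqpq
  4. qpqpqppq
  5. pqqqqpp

qppp: rejected
ppppqqqpp: rejected
pqqqqqpq: rejected
qpqpqppq: rejected
pqqqqpp: rejected

0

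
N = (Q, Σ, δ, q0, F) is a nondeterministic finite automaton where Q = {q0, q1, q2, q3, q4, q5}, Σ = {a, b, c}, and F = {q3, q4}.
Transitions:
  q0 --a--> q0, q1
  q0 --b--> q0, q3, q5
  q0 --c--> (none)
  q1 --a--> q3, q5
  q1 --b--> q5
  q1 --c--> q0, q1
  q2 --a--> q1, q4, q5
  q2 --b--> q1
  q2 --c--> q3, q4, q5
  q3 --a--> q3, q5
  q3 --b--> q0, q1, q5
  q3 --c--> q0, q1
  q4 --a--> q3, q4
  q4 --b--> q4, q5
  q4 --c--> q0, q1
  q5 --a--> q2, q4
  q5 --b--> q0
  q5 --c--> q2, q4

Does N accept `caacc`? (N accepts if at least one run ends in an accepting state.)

Start: {q0}
read c: {}
The reachable set is empty and stays empty for the remaining 4 symbols.
Reachable ∩ accepting = {} — empty.

rejected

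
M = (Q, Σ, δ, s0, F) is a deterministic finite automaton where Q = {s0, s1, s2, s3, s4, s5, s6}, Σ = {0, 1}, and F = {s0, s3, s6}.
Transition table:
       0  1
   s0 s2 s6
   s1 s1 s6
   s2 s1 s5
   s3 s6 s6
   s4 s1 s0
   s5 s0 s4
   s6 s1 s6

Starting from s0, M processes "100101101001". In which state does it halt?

s6

s0 --1--> s6
s6 --0--> s1
s1 --0--> s1
s1 --1--> s6
s6 --0--> s1
s1 --1--> s6
s6 --1--> s6
s6 --0--> s1
s1 --1--> s6
s6 --0--> s1
s1 --0--> s1
s1 --1--> s6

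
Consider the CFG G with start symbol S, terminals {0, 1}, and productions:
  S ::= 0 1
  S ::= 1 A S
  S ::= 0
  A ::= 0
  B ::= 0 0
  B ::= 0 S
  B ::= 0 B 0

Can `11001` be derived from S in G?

no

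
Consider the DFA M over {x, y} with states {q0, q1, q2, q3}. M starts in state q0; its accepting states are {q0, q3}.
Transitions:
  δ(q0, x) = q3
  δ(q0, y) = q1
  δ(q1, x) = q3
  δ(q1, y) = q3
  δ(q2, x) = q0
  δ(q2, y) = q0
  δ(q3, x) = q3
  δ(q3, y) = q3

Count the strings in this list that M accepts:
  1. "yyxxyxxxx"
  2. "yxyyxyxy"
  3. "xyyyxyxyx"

3

"yyxxyxxxx": accepted
"yxyyxyxy": accepted
"xyyyxyxyx": accepted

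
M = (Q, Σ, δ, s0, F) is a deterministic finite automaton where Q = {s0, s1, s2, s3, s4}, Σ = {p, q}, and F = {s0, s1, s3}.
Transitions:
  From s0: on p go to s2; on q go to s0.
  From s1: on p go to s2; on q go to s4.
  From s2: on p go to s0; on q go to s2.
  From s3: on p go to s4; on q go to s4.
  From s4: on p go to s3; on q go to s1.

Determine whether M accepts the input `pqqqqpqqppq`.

s0 --p--> s2
s2 --q--> s2
s2 --q--> s2
s2 --q--> s2
s2 --q--> s2
s2 --p--> s0
s0 --q--> s0
s0 --q--> s0
s0 --p--> s2
s2 --p--> s0
s0 --q--> s0
End in state s0, which is an accepting state.

accepted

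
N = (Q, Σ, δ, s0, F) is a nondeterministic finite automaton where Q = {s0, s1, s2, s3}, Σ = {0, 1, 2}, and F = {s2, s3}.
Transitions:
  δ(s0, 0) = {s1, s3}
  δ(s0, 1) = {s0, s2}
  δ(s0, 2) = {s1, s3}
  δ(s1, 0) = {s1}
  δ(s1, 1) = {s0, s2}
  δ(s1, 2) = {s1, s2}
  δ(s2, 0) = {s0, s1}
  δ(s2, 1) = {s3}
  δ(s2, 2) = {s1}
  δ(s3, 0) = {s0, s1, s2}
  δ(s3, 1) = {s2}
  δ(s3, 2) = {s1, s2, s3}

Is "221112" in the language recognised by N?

accepted

Start: {s0}
read 2: {s1, s3}
read 2: {s1, s2, s3}
read 1: {s0, s2, s3}
read 1: {s0, s2, s3}
read 1: {s0, s2, s3}
read 2: {s1, s2, s3}
Reachable ∩ accepting = {s2, s3} — nonempty.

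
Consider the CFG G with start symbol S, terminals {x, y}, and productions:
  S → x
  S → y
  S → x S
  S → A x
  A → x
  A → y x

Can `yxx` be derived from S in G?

yes

S ⇒ Ax ⇒ yxx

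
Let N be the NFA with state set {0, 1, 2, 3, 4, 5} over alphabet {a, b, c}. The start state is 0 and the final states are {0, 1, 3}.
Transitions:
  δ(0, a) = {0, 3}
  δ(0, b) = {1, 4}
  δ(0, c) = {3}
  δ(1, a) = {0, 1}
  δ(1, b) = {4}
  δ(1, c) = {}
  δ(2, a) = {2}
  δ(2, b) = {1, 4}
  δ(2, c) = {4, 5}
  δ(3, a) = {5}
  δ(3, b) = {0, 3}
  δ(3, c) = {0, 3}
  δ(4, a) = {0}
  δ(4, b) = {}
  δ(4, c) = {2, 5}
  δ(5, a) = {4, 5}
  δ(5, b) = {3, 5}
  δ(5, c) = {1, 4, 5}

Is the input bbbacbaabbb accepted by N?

Start: {0}
read b: {1, 4}
read b: {4}
read b: {}
The reachable set is empty and stays empty for the remaining 8 symbols.
Reachable ∩ accepting = {} — empty.

rejected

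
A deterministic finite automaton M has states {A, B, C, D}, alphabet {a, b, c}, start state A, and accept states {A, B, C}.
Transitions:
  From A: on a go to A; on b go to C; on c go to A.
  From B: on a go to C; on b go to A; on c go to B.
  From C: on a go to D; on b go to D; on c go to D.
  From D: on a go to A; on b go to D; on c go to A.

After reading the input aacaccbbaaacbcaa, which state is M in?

A

A --a--> A
A --a--> A
A --c--> A
A --a--> A
A --c--> A
A --c--> A
A --b--> C
C --b--> D
D --a--> A
A --a--> A
A --a--> A
A --c--> A
A --b--> C
C --c--> D
D --a--> A
A --a--> A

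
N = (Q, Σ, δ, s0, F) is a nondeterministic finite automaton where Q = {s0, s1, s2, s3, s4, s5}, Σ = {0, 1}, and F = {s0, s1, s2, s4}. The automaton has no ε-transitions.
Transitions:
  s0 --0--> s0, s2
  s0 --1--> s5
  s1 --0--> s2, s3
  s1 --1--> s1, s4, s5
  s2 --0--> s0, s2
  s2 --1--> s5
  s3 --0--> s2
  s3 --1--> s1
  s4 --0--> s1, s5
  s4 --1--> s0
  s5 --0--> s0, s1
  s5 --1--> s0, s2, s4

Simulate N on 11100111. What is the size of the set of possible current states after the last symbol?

Start: {s0}
read 1: {s5}
read 1: {s0, s2, s4}
read 1: {s0, s5}
read 0: {s0, s1, s2}
read 0: {s0, s2, s3}
read 1: {s1, s5}
read 1: {s0, s1, s2, s4, s5}
read 1: {s0, s1, s2, s4, s5}
Final reachable set {s0, s1, s2, s4, s5} has 5 states.

5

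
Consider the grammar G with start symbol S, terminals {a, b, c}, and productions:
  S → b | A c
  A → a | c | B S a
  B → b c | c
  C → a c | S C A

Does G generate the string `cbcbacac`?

S ⇒ Ac ⇒ BSac ⇒ cSac ⇒ cAcac ⇒ cBSacac ⇒ cbcSacac ⇒ cbcbacac

yes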